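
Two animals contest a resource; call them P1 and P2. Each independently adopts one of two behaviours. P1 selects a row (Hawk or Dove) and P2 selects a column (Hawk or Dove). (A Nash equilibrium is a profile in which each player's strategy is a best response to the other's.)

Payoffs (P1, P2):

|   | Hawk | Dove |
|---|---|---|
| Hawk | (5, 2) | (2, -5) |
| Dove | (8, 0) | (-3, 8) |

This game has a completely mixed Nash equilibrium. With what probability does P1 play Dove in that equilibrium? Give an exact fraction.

7/15

Let x be the probability that P1 plays Hawk. In a completely mixed equilibrium, P2 must be indifferent between Hawk and Dove.
P2's expected payoff from Hawk is 2x; from Dove it is −5x + 8(1−x).
Setting these equal: 2x = −13x + 8, so x = 8/15.
Therefore P1 plays Dove with probability 1 − 8/15 = 7/15.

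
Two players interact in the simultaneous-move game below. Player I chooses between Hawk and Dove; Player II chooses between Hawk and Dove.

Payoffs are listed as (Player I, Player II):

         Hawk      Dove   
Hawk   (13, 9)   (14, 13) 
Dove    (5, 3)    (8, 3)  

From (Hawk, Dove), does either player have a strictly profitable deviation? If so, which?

Player I at (Hawk, Dove) earns 14; deviating to Dove yields 8 — not better.
Player II earns 13; deviating to Hawk yields 9 — not better.
Neither player can strictly improve; the profile is a Nash equilibrium.

Neither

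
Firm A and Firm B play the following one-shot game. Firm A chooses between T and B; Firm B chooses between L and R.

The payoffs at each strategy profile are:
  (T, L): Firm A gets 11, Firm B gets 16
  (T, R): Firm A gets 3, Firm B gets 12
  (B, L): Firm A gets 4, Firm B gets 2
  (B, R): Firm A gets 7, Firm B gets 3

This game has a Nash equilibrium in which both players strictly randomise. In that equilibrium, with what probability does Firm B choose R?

7/11

Let c be the probability that Firm B plays L. In a completely mixed equilibrium, Firm A must be indifferent between T and B.
Firm A's expected payoff from T is 11c + 3(1−c); from B it is 4c + 7(1−c).
Setting these equal: 8c + 3 = −3c + 7, so c = 4/11.
Therefore Firm B plays R with probability 1 − 4/11 = 7/11.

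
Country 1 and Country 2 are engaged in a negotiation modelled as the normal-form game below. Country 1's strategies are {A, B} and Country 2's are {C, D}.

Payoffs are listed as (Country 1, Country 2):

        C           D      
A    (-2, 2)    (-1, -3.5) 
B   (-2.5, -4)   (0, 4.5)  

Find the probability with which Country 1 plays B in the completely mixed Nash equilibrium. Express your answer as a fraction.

11/28

Let p be the probability that Country 1 plays A. In a completely mixed equilibrium, Country 2 must be indifferent between C and D.
Country 2's expected payoff from C is 2p − 4(1−p); from D it is −3.5p + 4.5(1−p).
Setting these equal: 6p − 4 = −8p + 4.5, so p = 17/28.
Therefore Country 1 plays B with probability 1 − 17/28 = 11/28.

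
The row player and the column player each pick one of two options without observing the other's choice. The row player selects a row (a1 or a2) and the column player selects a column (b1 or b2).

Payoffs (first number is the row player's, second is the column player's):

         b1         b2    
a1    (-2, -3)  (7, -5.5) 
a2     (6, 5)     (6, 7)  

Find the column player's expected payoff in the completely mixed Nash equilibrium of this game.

13/9

First find p, the probability the row player plays a1, from the column player's indifference between b1 and b2: −3p + 5(1−p) = −5.5p + 7(1−p), giving p = 4/9.
Since the column player is indifferent in equilibrium, the column player's expected payoff equals the payoff from either column against (4/9, 5/9). Using b1: −3(4/9) + 5(5/9) = 13/9.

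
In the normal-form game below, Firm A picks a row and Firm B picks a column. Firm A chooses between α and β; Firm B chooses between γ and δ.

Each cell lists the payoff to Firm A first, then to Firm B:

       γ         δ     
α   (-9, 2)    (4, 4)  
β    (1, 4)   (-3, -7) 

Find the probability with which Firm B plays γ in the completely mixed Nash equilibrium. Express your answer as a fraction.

Let c be the probability that Firm B plays γ. In a completely mixed equilibrium, Firm A must be indifferent between α and β.
Firm A's expected payoff from α is −9c + 4(1−c); from β it is c − 3(1−c).
Setting these equal: −13c + 4 = 4c − 3, so c = 7/17.

7/17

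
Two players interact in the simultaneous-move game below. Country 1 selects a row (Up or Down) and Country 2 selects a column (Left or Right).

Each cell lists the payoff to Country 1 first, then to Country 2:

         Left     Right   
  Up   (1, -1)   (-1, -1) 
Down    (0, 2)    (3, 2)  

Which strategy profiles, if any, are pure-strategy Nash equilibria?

(Up, Left): Country 1 gets 1 ≥ 0 from Down, and Country 2 gets -1 ≥ -1 from Right — Nash equilibrium.
(Up, Right): Country 1 prefers Down (3 > -1) — not an equilibrium.
(Down, Left): Country 1 prefers Up (1 > 0) — not an equilibrium.
(Down, Right): Country 1 gets 3 ≥ -1 from Up, and Country 2 gets 2 ≥ 2 from Left — Nash equilibrium.

(Up, Left) and (Down, Right)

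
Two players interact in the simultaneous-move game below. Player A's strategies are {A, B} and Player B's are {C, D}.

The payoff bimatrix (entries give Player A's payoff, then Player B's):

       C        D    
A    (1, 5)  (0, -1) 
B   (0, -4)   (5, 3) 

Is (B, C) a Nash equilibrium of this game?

No

At (B, C), Player A earns 0; switching to A would give 1, so Player A would deviate.
Player B earns -4; switching to D would give 3, so Player B would deviate.
Since at least one player can profitably deviate, this is not a Nash equilibrium.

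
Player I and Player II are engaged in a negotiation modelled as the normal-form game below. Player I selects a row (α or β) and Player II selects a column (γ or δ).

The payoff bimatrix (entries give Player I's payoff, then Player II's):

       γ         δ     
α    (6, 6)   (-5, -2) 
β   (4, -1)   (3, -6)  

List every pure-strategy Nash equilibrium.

(α, γ): Player I gets 6 ≥ 4 from β, and Player II gets 6 ≥ -2 from δ — Nash equilibrium.
(α, δ): Player I prefers β (3 > -5); Player II prefers γ (6 > -2) — not an equilibrium.
(β, γ): Player I prefers α (6 > 4) — not an equilibrium.
(β, δ): Player II prefers γ (-1 > -6) — not an equilibrium.

(α, γ)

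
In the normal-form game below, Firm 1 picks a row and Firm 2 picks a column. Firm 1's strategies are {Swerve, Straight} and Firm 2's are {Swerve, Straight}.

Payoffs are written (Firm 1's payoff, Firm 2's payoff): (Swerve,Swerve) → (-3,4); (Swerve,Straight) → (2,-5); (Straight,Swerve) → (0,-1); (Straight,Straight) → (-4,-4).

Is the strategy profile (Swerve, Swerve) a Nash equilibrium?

No

At (Swerve, Swerve), Firm 1 earns -3; switching to Straight would give 0, so Firm 1 would deviate.
Firm 2 earns 4; switching to Straight would give -5, so Firm 2 has no profitable deviation.
Since at least one player can profitably deviate, this is not a Nash equilibrium.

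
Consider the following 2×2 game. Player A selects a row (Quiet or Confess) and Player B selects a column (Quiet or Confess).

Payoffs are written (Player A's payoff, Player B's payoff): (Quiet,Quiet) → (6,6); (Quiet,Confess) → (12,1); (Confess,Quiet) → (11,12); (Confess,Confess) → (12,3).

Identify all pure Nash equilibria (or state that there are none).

(Confess, Quiet)

(Quiet, Quiet): Player A prefers Confess (11 > 6) — not an equilibrium.
(Quiet, Confess): Player B prefers Quiet (6 > 1) — not an equilibrium.
(Confess, Quiet): Player A gets 11 ≥ 6 from Quiet, and Player B gets 12 ≥ 3 from Confess — Nash equilibrium.
(Confess, Confess): Player B prefers Quiet (12 > 3) — not an equilibrium.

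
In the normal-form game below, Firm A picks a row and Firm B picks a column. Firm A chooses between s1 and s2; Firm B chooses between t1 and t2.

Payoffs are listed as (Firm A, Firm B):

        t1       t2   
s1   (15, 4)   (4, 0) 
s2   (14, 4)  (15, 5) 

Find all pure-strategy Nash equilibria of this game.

(s1, t1): Firm A gets 15 ≥ 14 from s2, and Firm B gets 4 ≥ 0 from t2 — Nash equilibrium.
(s1, t2): Firm A prefers s2 (15 > 4); Firm B prefers t1 (4 > 0) — not an equilibrium.
(s2, t1): Firm A prefers s1 (15 > 14); Firm B prefers t2 (5 > 4) — not an equilibrium.
(s2, t2): Firm A gets 15 ≥ 4 from s1, and Firm B gets 5 ≥ 4 from t1 — Nash equilibrium.

(s1, t1) and (s2, t2)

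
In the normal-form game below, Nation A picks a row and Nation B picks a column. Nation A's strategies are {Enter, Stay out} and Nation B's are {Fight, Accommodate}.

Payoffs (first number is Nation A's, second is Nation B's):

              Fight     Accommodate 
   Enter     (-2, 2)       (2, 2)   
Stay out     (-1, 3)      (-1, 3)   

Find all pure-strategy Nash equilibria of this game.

(Enter, Accommodate) and (Stay out, Fight)

(Enter, Fight): Nation A prefers Stay out (-1 > -2) — not an equilibrium.
(Enter, Accommodate): Nation A gets 2 ≥ -1 from Stay out, and Nation B gets 2 ≥ 2 from Fight — Nash equilibrium.
(Stay out, Fight): Nation A gets -1 ≥ -2 from Enter, and Nation B gets 3 ≥ 3 from Accommodate — Nash equilibrium.
(Stay out, Accommodate): Nation A prefers Enter (2 > -1) — not an equilibrium.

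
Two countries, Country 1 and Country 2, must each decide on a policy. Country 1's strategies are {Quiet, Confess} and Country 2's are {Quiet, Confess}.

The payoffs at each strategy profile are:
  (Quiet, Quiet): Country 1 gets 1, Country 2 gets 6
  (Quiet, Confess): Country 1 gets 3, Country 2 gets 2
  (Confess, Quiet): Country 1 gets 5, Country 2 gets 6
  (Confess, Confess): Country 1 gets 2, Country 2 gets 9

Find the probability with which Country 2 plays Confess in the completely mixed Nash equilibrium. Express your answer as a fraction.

4/5

Let y be the probability that Country 2 plays Quiet. In a completely mixed equilibrium, Country 1 must be indifferent between Quiet and Confess.
Country 1's expected payoff from Quiet is y + 3(1−y); from Confess it is 5y + 2(1−y).
Setting these equal: −2y + 3 = 3y + 2, so y = 1/5.
Therefore Country 2 plays Confess with probability 1 − 1/5 = 4/5.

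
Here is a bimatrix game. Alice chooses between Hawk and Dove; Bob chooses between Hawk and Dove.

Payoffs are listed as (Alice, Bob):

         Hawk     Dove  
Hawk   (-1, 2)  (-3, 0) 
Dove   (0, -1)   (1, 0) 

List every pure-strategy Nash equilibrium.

(Dove, Dove)

(Hawk, Hawk): Alice prefers Dove (0 > -1) — not an equilibrium.
(Hawk, Dove): Alice prefers Dove (1 > -3); Bob prefers Hawk (2 > 0) — not an equilibrium.
(Dove, Hawk): Bob prefers Dove (0 > -1) — not an equilibrium.
(Dove, Dove): Alice gets 1 ≥ -3 from Hawk, and Bob gets 0 ≥ -1 from Hawk — Nash equilibrium.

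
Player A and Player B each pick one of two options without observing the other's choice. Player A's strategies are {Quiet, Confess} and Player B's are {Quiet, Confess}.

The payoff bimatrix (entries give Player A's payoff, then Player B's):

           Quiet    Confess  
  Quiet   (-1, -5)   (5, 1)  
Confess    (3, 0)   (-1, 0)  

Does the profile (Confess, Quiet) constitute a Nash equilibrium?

At (Confess, Quiet), Player A earns 3; switching to Quiet would give -1, so Player A has no profitable deviation.
Player B earns 0; switching to Confess would give 0, so Player B has no profitable deviation.
Neither player can gain by a unilateral deviation, so this profile is a Nash equilibrium.

Yes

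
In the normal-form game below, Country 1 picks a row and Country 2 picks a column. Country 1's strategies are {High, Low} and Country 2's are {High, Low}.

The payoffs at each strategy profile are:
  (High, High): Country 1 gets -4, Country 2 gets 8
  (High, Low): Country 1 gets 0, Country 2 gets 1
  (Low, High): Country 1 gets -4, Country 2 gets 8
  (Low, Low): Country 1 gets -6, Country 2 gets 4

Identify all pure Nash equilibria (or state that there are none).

(High, High) and (Low, High)

(High, High): Country 1 gets -4 ≥ -4 from Low, and Country 2 gets 8 ≥ 1 from Low — Nash equilibrium.
(High, Low): Country 2 prefers High (8 > 1) — not an equilibrium.
(Low, High): Country 1 gets -4 ≥ -4 from High, and Country 2 gets 8 ≥ 4 from Low — Nash equilibrium.
(Low, Low): Country 1 prefers High (0 > -6); Country 2 prefers High (8 > 4) — not an equilibrium.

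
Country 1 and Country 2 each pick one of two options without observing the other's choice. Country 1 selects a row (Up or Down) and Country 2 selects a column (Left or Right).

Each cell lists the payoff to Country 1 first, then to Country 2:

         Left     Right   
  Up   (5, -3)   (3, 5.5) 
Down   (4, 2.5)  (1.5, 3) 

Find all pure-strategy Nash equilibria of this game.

(Up, Left): Country 2 prefers Right (5.5 > -3) — not an equilibrium.
(Up, Right): Country 1 gets 3 ≥ 1.5 from Down, and Country 2 gets 5.5 ≥ -3 from Left — Nash equilibrium.
(Down, Left): Country 1 prefers Up (5 > 4); Country 2 prefers Right (3 > 2.5) — not an equilibrium.
(Down, Right): Country 1 prefers Up (3 > 1.5) — not an equilibrium.

(Up, Right)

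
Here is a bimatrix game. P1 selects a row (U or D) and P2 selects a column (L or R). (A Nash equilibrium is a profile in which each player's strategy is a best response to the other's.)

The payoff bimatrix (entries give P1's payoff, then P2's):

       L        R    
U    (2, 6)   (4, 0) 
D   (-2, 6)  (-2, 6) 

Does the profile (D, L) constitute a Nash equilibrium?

At (D, L), P1 earns -2; switching to U would give 2, so P1 would deviate.
P2 earns 6; switching to R would give 6, so P2 has no profitable deviation.
Since at least one player can profitably deviate, this is not a Nash equilibrium.

No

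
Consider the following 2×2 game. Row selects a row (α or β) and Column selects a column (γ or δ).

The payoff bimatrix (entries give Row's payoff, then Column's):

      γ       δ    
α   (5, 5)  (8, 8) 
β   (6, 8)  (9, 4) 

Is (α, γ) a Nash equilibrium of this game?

No

At (α, γ), Row earns 5; switching to β would give 6, so Row would deviate.
Column earns 5; switching to δ would give 8, so Column would deviate.
Since at least one player can profitably deviate, this is not a Nash equilibrium.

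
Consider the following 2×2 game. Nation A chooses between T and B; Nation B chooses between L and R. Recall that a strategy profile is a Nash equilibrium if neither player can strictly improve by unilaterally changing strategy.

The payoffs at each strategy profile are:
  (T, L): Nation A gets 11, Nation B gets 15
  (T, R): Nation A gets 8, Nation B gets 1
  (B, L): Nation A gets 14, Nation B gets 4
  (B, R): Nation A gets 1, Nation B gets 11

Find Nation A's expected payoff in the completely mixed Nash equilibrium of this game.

First find q, the probability Nation B plays L, from Nation A's indifference between T and B: 11q + 8(1−q) = 14q + (1−q), giving q = 7/10.
Since Nation A is indifferent in equilibrium, Nation A's expected payoff equals the payoff from either row against (7/10, 3/10). Using T: 11(7/10) + 8(3/10) = 101/10.

101/10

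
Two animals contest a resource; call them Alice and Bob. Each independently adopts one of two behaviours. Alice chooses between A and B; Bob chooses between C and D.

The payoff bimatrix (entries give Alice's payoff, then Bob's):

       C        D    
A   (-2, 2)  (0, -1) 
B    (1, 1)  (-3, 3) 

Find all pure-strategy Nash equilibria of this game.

none

(A, C): Alice prefers B (1 > -2) — not an equilibrium.
(A, D): Bob prefers C (2 > -1) — not an equilibrium.
(B, C): Bob prefers D (3 > 1) — not an equilibrium.
(B, D): Alice prefers A (0 > -3) — not an equilibrium.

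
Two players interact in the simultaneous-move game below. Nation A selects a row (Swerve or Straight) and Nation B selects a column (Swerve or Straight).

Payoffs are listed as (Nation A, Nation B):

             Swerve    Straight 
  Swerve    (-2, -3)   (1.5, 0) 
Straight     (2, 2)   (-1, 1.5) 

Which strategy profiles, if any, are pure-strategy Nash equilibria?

(Swerve, Swerve): Nation A prefers Straight (2 > -2); Nation B prefers Straight (0 > -3) — not an equilibrium.
(Swerve, Straight): Nation A gets 1.5 ≥ -1 from Straight, and Nation B gets 0 ≥ -3 from Swerve — Nash equilibrium.
(Straight, Swerve): Nation A gets 2 ≥ -2 from Swerve, and Nation B gets 2 ≥ 1.5 from Straight — Nash equilibrium.
(Straight, Straight): Nation A prefers Swerve (1.5 > -1); Nation B prefers Swerve (2 > 1.5) — not an equilibrium.

(Swerve, Straight) and (Straight, Swerve)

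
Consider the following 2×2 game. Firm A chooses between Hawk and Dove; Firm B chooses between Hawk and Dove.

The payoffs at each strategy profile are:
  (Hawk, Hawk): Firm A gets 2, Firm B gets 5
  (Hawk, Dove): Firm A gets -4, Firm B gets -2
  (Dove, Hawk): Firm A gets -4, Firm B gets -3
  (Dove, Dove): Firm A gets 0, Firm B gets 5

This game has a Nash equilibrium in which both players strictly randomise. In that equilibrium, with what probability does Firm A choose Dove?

7/15

Let p be the probability that Firm A plays Hawk. In a completely mixed equilibrium, Firm B must be indifferent between Hawk and Dove.
Firm B's expected payoff from Hawk is 5p − 3(1−p); from Dove it is −2p + 5(1−p).
Setting these equal: 8p − 3 = −7p + 5, so p = 8/15.
Therefore Firm A plays Dove with probability 1 − 8/15 = 7/15.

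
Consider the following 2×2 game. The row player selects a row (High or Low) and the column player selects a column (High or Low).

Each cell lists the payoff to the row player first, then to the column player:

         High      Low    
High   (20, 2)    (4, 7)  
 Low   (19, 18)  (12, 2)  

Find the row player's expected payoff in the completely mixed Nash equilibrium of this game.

First find q, the probability the column player plays High, from the row player's indifference between High and Low: 20q + 4(1−q) = 19q + 12(1−q), giving q = 8/9.
Since the row player is indifferent in equilibrium, the row player's expected payoff equals the payoff from either row against (8/9, 1/9). Using High: 20(8/9) + 4(1/9) = 164/9.

164/9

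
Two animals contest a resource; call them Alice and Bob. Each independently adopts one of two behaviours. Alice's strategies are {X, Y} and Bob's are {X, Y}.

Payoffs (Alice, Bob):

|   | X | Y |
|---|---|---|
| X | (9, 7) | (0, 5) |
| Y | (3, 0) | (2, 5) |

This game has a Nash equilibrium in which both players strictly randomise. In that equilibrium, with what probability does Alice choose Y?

Let r be the probability that Alice plays X. In a completely mixed equilibrium, Bob must be indifferent between X and Y.
Bob's expected payoff from X is 7r; from Y it is 5r + 5(1−r).
Setting these equal: 7r = 5, so r = 5/7.
Therefore Alice plays Y with probability 1 − 5/7 = 2/7.

2/7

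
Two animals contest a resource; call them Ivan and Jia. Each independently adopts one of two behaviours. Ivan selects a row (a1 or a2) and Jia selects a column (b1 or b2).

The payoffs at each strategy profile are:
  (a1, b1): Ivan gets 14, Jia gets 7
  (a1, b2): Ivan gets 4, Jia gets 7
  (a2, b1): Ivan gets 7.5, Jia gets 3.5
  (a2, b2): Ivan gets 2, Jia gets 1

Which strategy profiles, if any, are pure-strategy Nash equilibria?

(a1, b1) and (a1, b2)

(a1, b1): Ivan gets 14 ≥ 7.5 from a2, and Jia gets 7 ≥ 7 from b2 — Nash equilibrium.
(a1, b2): Ivan gets 4 ≥ 2 from a2, and Jia gets 7 ≥ 7 from b1 — Nash equilibrium.
(a2, b1): Ivan prefers a1 (14 > 7.5) — not an equilibrium.
(a2, b2): Ivan prefers a1 (4 > 2); Jia prefers b1 (3.5 > 1) — not an equilibrium.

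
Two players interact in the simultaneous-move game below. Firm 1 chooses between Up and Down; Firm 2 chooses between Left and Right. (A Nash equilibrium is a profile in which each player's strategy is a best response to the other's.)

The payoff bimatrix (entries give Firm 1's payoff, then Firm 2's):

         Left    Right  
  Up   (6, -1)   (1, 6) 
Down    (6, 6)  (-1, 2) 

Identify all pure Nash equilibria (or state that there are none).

(Up, Right) and (Down, Left)

(Up, Left): Firm 2 prefers Right (6 > -1) — not an equilibrium.
(Up, Right): Firm 1 gets 1 ≥ -1 from Down, and Firm 2 gets 6 ≥ -1 from Left — Nash equilibrium.
(Down, Left): Firm 1 gets 6 ≥ 6 from Up, and Firm 2 gets 6 ≥ 2 from Right — Nash equilibrium.
(Down, Right): Firm 1 prefers Up (1 > -1); Firm 2 prefers Left (6 > 2) — not an equilibrium.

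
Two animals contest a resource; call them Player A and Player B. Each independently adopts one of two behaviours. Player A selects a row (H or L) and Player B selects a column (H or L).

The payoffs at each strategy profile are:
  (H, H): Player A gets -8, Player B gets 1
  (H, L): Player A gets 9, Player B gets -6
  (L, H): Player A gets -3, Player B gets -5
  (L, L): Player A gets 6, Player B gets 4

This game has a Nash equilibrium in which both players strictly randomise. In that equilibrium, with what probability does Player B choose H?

Let q be the probability that Player B plays H. In a completely mixed equilibrium, Player A must be indifferent between H and L.
Player A's expected payoff from H is −8q + 9(1−q); from L it is −3q + 6(1−q).
Setting these equal: −17q + 9 = −9q + 6, so q = 3/8.

3/8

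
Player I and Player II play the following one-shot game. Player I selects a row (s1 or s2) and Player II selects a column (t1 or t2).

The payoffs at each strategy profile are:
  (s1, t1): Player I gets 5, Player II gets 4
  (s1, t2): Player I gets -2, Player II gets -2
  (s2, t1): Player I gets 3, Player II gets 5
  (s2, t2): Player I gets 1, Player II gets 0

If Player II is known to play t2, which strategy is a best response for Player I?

Against t2, Player I earns -2 from s1 and 1 from s2.
So s2 is the best response.

s2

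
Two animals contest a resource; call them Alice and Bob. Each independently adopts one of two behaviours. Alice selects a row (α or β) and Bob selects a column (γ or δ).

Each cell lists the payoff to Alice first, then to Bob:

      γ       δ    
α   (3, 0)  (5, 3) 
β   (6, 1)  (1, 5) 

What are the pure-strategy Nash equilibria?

(α, γ): Alice prefers β (6 > 3); Bob prefers δ (3 > 0) — not an equilibrium.
(α, δ): Alice gets 5 ≥ 1 from β, and Bob gets 3 ≥ 0 from γ — Nash equilibrium.
(β, γ): Bob prefers δ (5 > 1) — not an equilibrium.
(β, δ): Alice prefers α (5 > 1) — not an equilibrium.

(α, δ)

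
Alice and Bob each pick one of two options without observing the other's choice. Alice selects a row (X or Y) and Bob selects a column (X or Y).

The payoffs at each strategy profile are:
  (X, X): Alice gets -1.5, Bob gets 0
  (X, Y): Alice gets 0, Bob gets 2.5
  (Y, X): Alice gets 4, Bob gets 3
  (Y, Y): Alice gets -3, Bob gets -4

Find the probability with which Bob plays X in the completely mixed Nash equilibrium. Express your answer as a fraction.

Let q be the probability that Bob plays X. In a completely mixed equilibrium, Alice must be indifferent between X and Y.
Alice's expected payoff from X is −1.5q; from Y it is 4q − 3(1−q).
Setting these equal: −1.5q = 7q − 3, so q = 6/17.

6/17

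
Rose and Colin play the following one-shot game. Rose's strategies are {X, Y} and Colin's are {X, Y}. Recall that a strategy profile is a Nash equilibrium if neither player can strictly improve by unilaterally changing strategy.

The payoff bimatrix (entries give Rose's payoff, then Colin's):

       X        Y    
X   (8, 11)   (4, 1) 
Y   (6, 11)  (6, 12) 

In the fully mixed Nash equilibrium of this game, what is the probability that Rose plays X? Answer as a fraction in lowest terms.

1/11

Let p be the probability that Rose plays X. In a completely mixed equilibrium, Colin must be indifferent between X and Y.
Colin's expected payoff from X is 11p + 11(1−p); from Y it is p + 12(1−p).
Setting these equal: 11 = −11p + 12, so p = 1/11.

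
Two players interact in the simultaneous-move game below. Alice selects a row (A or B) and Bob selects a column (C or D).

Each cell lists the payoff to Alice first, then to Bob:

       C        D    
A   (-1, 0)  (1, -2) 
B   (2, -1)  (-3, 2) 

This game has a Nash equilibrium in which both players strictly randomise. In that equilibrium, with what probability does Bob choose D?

3/7

Let y be the probability that Bob plays C. In a completely mixed equilibrium, Alice must be indifferent between A and B.
Alice's expected payoff from A is −y + (1−y); from B it is 2y − 3(1−y).
Setting these equal: −2y + 1 = 5y − 3, so y = 4/7.
Therefore Bob plays D with probability 1 − 4/7 = 3/7.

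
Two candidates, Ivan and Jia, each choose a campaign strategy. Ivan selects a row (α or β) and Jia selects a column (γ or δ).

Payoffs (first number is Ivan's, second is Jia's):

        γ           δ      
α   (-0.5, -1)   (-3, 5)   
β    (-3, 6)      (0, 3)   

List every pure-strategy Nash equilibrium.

none

(α, γ): Jia prefers δ (5 > -1) — not an equilibrium.
(α, δ): Ivan prefers β (0 > -3) — not an equilibrium.
(β, γ): Ivan prefers α (-0.5 > -3) — not an equilibrium.
(β, δ): Jia prefers γ (6 > 3) — not an equilibrium.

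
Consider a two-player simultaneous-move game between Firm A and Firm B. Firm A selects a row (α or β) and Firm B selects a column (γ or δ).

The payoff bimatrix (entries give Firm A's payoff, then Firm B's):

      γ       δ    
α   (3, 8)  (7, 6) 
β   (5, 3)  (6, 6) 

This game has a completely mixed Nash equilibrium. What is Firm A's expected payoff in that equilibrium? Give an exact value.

17/3

First find q, the probability Firm B plays γ, from Firm A's indifference between α and β: 3q + 7(1−q) = 5q + 6(1−q), giving q = 1/3.
Since Firm A is indifferent in equilibrium, Firm A's expected payoff equals the payoff from either row against (1/3, 2/3). Using α: 3(1/3) + 7(2/3) = 17/3.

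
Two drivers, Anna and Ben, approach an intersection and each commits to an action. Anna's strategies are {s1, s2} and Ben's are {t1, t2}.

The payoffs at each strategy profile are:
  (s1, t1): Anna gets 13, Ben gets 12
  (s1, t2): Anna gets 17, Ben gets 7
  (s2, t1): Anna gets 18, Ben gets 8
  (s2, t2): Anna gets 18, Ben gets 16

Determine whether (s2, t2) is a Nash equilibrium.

Yes

At (s2, t2), Anna earns 18; switching to s1 would give 17, so Anna has no profitable deviation.
Ben earns 16; switching to t1 would give 8, so Ben has no profitable deviation.
Neither player can gain by a unilateral deviation, so this profile is a Nash equilibrium.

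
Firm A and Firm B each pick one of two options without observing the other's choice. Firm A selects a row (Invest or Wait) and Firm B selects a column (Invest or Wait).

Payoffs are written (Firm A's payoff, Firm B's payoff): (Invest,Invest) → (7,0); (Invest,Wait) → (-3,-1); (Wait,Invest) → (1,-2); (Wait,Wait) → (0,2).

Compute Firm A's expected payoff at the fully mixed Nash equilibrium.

1/3

First find y, the probability Firm B plays Invest, from Firm A's indifference between Invest and Wait: 7y − 3(1−y) = y, giving y = 1/3.
Since Firm A is indifferent in equilibrium, Firm A's expected payoff equals the payoff from either row against (1/3, 2/3). Using Invest: 7(1/3) − 3(2/3) = 1/3.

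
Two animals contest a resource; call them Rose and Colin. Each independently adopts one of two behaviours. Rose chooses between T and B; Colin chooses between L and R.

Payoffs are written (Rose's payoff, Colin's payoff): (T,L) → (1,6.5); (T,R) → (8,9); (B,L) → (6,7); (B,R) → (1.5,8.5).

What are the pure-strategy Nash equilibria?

(T, R)

(T, L): Rose prefers B (6 > 1); Colin prefers R (9 > 6.5) — not an equilibrium.
(T, R): Rose gets 8 ≥ 1.5 from B, and Colin gets 9 ≥ 6.5 from L — Nash equilibrium.
(B, L): Colin prefers R (8.5 > 7) — not an equilibrium.
(B, R): Rose prefers T (8 > 1.5) — not an equilibrium.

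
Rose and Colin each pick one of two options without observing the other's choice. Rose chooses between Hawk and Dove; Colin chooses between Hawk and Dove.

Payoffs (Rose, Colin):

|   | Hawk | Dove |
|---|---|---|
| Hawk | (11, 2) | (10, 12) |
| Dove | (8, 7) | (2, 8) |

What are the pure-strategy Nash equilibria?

(Hawk, Dove)

(Hawk, Hawk): Colin prefers Dove (12 > 2) — not an equilibrium.
(Hawk, Dove): Rose gets 10 ≥ 2 from Dove, and Colin gets 12 ≥ 2 from Hawk — Nash equilibrium.
(Dove, Hawk): Rose prefers Hawk (11 > 8); Colin prefers Dove (8 > 7) — not an equilibrium.
(Dove, Dove): Rose prefers Hawk (10 > 2) — not an equilibrium.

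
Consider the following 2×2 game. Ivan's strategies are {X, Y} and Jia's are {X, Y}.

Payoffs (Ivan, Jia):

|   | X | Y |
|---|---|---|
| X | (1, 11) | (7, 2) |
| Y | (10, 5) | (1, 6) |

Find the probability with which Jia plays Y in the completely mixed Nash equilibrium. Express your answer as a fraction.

3/5

Let q be the probability that Jia plays X. In a completely mixed equilibrium, Ivan must be indifferent between X and Y.
Ivan's expected payoff from X is q + 7(1−q); from Y it is 10q + (1−q).
Setting these equal: −6q + 7 = 9q + 1, so q = 2/5.
Therefore Jia plays Y with probability 1 − 2/5 = 3/5.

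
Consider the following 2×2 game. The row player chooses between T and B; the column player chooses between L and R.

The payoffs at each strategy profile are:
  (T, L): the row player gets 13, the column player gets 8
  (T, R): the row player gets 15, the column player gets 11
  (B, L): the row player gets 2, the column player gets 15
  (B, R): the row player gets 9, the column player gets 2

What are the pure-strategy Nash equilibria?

(T, L): the column player prefers R (11 > 8) — not an equilibrium.
(T, R): the row player gets 15 ≥ 9 from B, and the column player gets 11 ≥ 8 from L — Nash equilibrium.
(B, L): the row player prefers T (13 > 2) — not an equilibrium.
(B, R): the row player prefers T (15 > 9); the column player prefers L (15 > 2) — not an equilibrium.

(T, R)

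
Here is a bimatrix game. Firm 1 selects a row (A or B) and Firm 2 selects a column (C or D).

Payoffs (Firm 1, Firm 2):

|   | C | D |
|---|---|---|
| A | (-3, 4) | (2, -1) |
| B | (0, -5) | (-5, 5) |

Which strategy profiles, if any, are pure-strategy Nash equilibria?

none

(A, C): Firm 1 prefers B (0 > -3) — not an equilibrium.
(A, D): Firm 2 prefers C (4 > -1) — not an equilibrium.
(B, C): Firm 2 prefers D (5 > -5) — not an equilibrium.
(B, D): Firm 1 prefers A (2 > -5) — not an equilibrium.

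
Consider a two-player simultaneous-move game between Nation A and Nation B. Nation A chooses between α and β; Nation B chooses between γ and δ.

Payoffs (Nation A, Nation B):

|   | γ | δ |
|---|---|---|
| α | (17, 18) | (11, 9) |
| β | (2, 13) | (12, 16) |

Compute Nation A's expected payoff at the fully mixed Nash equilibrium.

First find q, the probability Nation B plays γ, from Nation A's indifference between α and β: 17q + 11(1−q) = 2q + 12(1−q), giving q = 1/16.
Since Nation A is indifferent in equilibrium, Nation A's expected payoff equals the payoff from either row against (1/16, 15/16). Using α: 17(1/16) + 11(15/16) = 91/8.

91/8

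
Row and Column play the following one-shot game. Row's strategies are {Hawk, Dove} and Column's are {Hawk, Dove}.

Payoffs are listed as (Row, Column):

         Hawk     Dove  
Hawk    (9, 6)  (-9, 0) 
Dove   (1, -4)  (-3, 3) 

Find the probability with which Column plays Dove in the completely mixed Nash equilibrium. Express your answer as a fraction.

Let c be the probability that Column plays Hawk. In a completely mixed equilibrium, Row must be indifferent between Hawk and Dove.
Row's expected payoff from Hawk is 9c − 9(1−c); from Dove it is c − 3(1−c).
Setting these equal: 18c − 9 = 4c − 3, so c = 3/7.
Therefore Column plays Dove with probability 1 − 3/7 = 4/7.

4/7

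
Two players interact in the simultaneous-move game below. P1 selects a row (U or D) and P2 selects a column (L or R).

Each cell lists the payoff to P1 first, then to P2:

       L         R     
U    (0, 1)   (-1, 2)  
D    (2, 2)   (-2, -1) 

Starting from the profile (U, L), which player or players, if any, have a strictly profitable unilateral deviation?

Both

P1 at (U, L) earns 0; deviating to D yields 2 — a strict improvement.
P2 earns 1; deviating to R yields 2 — a strict improvement.
Both P1 and P2 have strictly profitable deviations.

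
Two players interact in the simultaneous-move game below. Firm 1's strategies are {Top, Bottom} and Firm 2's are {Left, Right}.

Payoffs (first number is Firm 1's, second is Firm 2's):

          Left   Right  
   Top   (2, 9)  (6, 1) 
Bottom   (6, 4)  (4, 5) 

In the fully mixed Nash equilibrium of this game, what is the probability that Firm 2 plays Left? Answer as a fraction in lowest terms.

Let y be the probability that Firm 2 plays Left. In a completely mixed equilibrium, Firm 1 must be indifferent between Top and Bottom.
Firm 1's expected payoff from Top is 2y + 6(1−y); from Bottom it is 6y + 4(1−y).
Setting these equal: −4y + 6 = 2y + 4, so y = 1/3.

1/3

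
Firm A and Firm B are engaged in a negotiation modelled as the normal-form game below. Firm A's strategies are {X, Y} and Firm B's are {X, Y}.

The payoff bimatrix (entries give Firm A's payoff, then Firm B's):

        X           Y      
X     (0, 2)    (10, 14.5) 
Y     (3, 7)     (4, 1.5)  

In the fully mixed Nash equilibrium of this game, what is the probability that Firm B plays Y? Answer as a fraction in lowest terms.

Let q be the probability that Firm B plays X. In a completely mixed equilibrium, Firm A must be indifferent between X and Y.
Firm A's expected payoff from X is 10(1−q); from Y it is 3q + 4(1−q).
Setting these equal: −10q + 10 = −q + 4, so q = 2/3.
Therefore Firm B plays Y with probability 1 − 2/3 = 1/3.

1/3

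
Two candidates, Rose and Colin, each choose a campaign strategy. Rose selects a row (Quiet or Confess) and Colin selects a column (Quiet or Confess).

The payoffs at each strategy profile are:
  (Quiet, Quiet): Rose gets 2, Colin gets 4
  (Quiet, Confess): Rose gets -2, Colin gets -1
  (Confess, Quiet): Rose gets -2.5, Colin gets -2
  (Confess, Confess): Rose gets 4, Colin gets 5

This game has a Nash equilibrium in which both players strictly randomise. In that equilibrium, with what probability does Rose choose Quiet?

7/12

Let r be the probability that Rose plays Quiet. In a completely mixed equilibrium, Colin must be indifferent between Quiet and Confess.
Colin's expected payoff from Quiet is 4r − 2(1−r); from Confess it is −r + 5(1−r).
Setting these equal: 6r − 2 = −6r + 5, so r = 7/12.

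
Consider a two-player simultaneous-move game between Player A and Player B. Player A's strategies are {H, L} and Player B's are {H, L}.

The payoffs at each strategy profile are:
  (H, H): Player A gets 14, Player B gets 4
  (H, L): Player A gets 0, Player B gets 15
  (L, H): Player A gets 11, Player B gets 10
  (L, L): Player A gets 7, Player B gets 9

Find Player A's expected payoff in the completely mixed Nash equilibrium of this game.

First find q, the probability Player B plays H, from Player A's indifference between H and L: 14q = 11q + 7(1−q), giving q = 7/10.
Since Player A is indifferent in equilibrium, Player A's expected payoff equals the payoff from either row against (7/10, 3/10). Using H: 14(7/10) = 49/5.

49/5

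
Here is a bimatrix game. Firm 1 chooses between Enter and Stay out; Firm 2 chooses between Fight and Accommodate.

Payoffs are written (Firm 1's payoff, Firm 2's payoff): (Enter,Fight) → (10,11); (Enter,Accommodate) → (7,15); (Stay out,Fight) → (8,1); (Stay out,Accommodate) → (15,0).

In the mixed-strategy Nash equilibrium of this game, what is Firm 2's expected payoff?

First find x, the probability Firm 1 plays Enter, from Firm 2's indifference between Fight and Accommodate: 11x + (1−x) = 15x, giving x = 1/5.
Since Firm 2 is indifferent in equilibrium, Firm 2's expected payoff equals the payoff from either column against (1/5, 4/5). Using Fight: 11(1/5) + (4/5) = 3.

3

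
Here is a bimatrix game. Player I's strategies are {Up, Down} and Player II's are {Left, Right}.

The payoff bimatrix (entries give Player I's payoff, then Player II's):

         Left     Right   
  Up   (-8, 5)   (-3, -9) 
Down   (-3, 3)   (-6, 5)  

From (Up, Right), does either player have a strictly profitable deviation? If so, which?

Player II

Player I at (Up, Right) earns -3; deviating to Down yields -6 — not better.
Player II earns -9; deviating to Left yields 5 — a strict improvement.
Only Player II has a strictly profitable deviation.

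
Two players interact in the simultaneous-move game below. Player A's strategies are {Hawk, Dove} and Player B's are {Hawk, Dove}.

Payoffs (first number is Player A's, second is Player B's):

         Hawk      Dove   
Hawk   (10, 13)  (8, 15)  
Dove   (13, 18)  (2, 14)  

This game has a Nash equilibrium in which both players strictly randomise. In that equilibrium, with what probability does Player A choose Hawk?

Let x be the probability that Player A plays Hawk. In a completely mixed equilibrium, Player B must be indifferent between Hawk and Dove.
Player B's expected payoff from Hawk is 13x + 18(1−x); from Dove it is 15x + 14(1−x).
Setting these equal: −5x + 18 = x + 14, so x = 2/3.

2/3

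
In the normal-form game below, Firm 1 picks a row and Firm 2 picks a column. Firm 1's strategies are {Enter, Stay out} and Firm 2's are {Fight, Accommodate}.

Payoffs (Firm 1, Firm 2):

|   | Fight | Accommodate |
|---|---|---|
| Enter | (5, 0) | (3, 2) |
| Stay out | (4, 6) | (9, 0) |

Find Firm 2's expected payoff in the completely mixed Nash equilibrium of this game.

First find x, the probability Firm 1 plays Enter, from Firm 2's indifference between Fight and Accommodate: 6(1−x) = 2x, giving x = 3/4.
Since Firm 2 is indifferent in equilibrium, Firm 2's expected payoff equals the payoff from either column against (3/4, 1/4). Using Fight: 6(1/4) = 3/2.

3/2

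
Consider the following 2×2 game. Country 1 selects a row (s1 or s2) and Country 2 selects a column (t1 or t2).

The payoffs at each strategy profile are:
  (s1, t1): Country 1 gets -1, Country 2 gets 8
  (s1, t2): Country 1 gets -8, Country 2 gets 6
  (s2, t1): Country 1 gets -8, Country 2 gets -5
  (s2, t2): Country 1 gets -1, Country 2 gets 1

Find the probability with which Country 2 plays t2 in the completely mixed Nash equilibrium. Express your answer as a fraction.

Let q be the probability that Country 2 plays t1. In a completely mixed equilibrium, Country 1 must be indifferent between s1 and s2.
Country 1's expected payoff from s1 is −q − 8(1−q); from s2 it is −8q − (1−q).
Setting these equal: 7q − 8 = −7q − 1, so q = 1/2.
Therefore Country 2 plays t2 with probability 1 − 1/2 = 1/2.

1/2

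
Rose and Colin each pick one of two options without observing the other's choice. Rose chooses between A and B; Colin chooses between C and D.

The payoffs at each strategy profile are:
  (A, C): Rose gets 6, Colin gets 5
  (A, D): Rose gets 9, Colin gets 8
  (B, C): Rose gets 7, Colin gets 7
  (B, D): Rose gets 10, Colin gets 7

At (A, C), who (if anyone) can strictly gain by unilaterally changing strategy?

Rose at (A, C) earns 6; deviating to B yields 7 — a strict improvement.
Colin earns 5; deviating to D yields 8 — a strict improvement.
Both Rose and Colin have strictly profitable deviations.

Both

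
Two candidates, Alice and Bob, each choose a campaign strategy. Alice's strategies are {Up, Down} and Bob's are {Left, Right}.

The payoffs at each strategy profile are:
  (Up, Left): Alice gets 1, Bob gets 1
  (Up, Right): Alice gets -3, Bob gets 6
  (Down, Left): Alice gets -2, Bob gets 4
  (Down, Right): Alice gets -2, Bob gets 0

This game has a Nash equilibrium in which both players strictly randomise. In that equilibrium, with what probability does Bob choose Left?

1/4

Let c be the probability that Bob plays Left. In a completely mixed equilibrium, Alice must be indifferent between Up and Down.
Alice's expected payoff from Up is c − 3(1−c); from Down it is −2c − 2(1−c).
Setting these equal: 4c − 3 = -2, so c = 1/4.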